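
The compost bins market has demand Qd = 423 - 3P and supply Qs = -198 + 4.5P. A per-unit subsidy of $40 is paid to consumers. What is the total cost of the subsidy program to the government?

Pre-subsidy: 423 - 3P = -198 + 4.5P gives P* = 82.8, Q* = 174.6.
With the rebate, buyers effectively pay Pb = Ps − 40, where Ps is the price sellers receive.
Demand in terms of Ps becomes Qd = 423 − 3(Ps − 40) = 543 - 3Ps. Setting this equal to supply: 543 - 3Ps = -198 + 4.5Ps, so Ps = 98.8.
Buyers pay Pb = 98.8 − 40 = 58.8; Q' = -198 + 4.5·98.8 = 246.6.
Government outlay = subsidy × quantity = 40 × 246.6 = 9864.

Government cost = $9864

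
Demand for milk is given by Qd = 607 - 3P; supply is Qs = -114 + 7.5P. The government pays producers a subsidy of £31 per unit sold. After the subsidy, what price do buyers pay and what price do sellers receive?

Buyers pay 977/21; sellers receive 1628/21

Pre-subsidy: 607 - 3P = -114 + 7.5P gives P* = 206/3, Q* = 401.
With the subsidy, sellers receive Ps = Pb + 31 for each unit, where Pb is the price buyers pay.
Supply in terms of Pb becomes Qs = -114 + 7.5(Pb + 31) = 118.5 + 7.5Pb. Setting this equal to demand: 607 - 3Pb = 118.5 + 7.5Pb, so Pb = 977/21.
Sellers receive Ps = 977/21 + 31 = 1628/21; Q' = 607 − 3·(977/21) = 3272/7.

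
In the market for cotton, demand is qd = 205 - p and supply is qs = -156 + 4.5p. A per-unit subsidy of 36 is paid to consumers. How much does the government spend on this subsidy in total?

Government cost = 66852/11

Pre-subsidy: 205 - p = -156 + 4.5p gives p* = 722/11, q* = 1533/11.
With the rebate, buyers effectively pay pb = ps − 36, where ps is the price sellers receive.
Demand in terms of ps becomes qd = 205 − 1(ps − 36) = 241 - ps. Setting this equal to supply: 241 - ps = -156 + 4.5ps, so ps = 794/11.
Buyers pay pb = 794/11 − 36 = 398/11; q' = -156 + 4.5·(794/11) = 1857/11.
Government outlay = subsidy × quantity = 36 × 1857/11 = 66852/11.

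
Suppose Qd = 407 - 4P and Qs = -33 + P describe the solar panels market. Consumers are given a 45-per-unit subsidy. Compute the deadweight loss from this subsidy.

Pre-subsidy: 407 - 4P = -33 + P gives P* = 88, Q* = 55.
With the rebate, buyers effectively pay Pb = Ps − 45, where Ps is the price sellers receive.
Demand in terms of Ps becomes Qd = 407 − 4(Ps − 45) = 587 - 4Ps. Setting this equal to supply: 587 - 4Ps = -33 + Ps, so Ps = 124.
Buyers pay Pb = 124 − 45 = 79; Q' = -33 + 1·124 = 91.
The subsidy expands output by 91 − 55 = 36 past the efficient level; on those units the gap between marginal cost and willingness to pay runs from 0 up to 45.
DWL = ½ × 45 × 36 = 810.

Deadweight loss = 810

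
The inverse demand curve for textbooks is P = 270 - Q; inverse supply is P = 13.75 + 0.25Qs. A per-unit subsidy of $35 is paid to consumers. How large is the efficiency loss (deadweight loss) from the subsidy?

Deadweight loss = $490

Pre-subsidy: 270 - Q = 13.75 + 0.25Q gives Q* = 205 and P* = 65.
With the rebate, buyers effectively pay Pb = Ps − 35, where Ps is the price sellers receive.
On the curves, Pb = 270 - Q and Ps = 13.75 + 0.25Q; the wedge Ps − Pb = 35 gives 13.75 + 0.25Q − (270 - Q) = 35, so Q' = 233.
Then Pb = 270 − 1·233 = 37 and Ps = 13.75 + 0.25·233 = 72.
The subsidy expands output by 233 − 205 = 28 past the efficient level; on those units the gap between marginal cost and willingness to pay runs from 0 up to 35.
DWL = ½ × 35 × 28 = 490.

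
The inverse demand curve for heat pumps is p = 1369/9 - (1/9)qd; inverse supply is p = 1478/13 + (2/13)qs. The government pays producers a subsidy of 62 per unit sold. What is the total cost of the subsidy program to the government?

Government cost = 23498

Pre-subsidy: 1369/9 - (1/9)q = 1478/13 + (2/13)q gives q* = 145 and p* = 136.
With the subsidy, sellers receive ps = pb + 62 for each unit, where pb is the price buyers pay.
On the curves, pb = 1369/9 - (1/9)q and ps = 1478/13 + (2/13)q; the wedge ps − pb = 62 gives 1478/13 + (2/13)q − (1369/9 - (1/9)q) = 62, so q' = 379.
Then pb = 1369/9 − (1/9)·379 = 110 and ps = 1478/13 + (2/13)·379 = 172.
Government outlay = subsidy × quantity = 62 × 379 = 23498.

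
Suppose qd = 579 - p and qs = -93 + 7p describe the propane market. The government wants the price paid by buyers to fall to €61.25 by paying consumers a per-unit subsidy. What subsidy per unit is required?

At a buyer price of 61.25, quantity demanded is 579 − 1·61.25 = 517.75.
Sellers supply 517.75 only when they receive ps with -93 + 7·ps = 517.75, i.e. ps = 87.25.
s = ps − pb = 87.25 − 61.25 = 26.

Required subsidy s = €26 per unit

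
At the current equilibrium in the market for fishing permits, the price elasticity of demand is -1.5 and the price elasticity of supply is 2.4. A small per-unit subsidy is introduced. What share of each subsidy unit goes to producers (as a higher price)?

Producer share = 5/13

For a small subsidy around the equilibrium, the benefit split depends on the relative slopes, which at a point are proportional to the elasticities.
Buyer share = εs/(εs + |εd|) = 2.4/(2.4 + 1.5) = 8/13; seller share = |εd|/(εs + |εd|) = 5/13.
So producers capture 5/13 of the subsidy.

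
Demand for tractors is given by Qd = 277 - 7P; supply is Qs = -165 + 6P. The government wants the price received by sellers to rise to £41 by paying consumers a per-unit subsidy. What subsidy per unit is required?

Required subsidy s = £13 per unit

At a seller price of 41, quantity supplied is -165 + 6·41 = 81.
Buyers absorb 81 only when they pay Pb with 277 − 7·Pb = 81, i.e. Pb = 28.
s = Ps − Pb = 41 − 28 = 13.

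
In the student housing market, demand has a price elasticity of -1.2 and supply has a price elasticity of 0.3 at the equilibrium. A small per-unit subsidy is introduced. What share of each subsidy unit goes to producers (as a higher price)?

Producer share = 0.8

For a small subsidy around the equilibrium, the benefit split depends on the relative slopes, which at a point are proportional to the elasticities.
Buyer share = εs/(εs + |εd|) = 0.3/(0.3 + 1.2) = 0.2; seller share = |εd|/(εs + |εd|) = 0.8.
So producers capture 0.8 of the subsidy.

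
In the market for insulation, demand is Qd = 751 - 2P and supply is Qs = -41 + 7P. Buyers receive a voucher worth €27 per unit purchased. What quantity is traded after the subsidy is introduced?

Pre-subsidy: 751 - 2P = -41 + 7P gives P* = 88, Q* = 575.
With the rebate, buyers effectively pay Pb = Ps − 27, where Ps is the price sellers receive.
Demand in terms of Ps becomes Qd = 751 − 2(Ps − 27) = 805 - 2Ps. Setting this equal to supply: 805 - 2Ps = -41 + 7Ps, so Ps = 94.
Buyers pay Pb = 94 − 27 = 67; Q' = -41 + 7·94 = 617.

Q' = 617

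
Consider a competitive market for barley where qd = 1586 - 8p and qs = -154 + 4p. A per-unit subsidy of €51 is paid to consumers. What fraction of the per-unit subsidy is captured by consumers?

Consumer share = 1/3

Pre-subsidy: 1586 - 8p = -154 + 4p gives p* = 145, q* = 426.
With the rebate, buyers effectively pay pb = ps − 51, where ps is the price sellers receive.
Demand in terms of ps becomes qd = 1586 − 8(ps − 51) = 1994 - 8ps. Setting this equal to supply: 1994 - 8ps = -154 + 4ps, so ps = 179.
Buyers pay pb = 179 − 51 = 128; q' = -154 + 4·179 = 562.
Buyers' price falls by p* − pb = 145 − 128 = 17; sellers' price rises by ps − p* = 179 − 145 = 34.
So consumers capture 17/51 = 1/3 of each unit of subsidy.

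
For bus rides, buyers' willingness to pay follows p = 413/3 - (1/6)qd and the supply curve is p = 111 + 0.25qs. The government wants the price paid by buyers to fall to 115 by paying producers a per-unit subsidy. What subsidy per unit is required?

At a buyer price of 115, quantity demanded is 826 − 6·115 = 136.
Sellers supply 136 only when they receive ps = 111 + 0.25·136 = 145.
s = ps − pb = 145 − 115 = 30.

Required subsidy s = 30 per unit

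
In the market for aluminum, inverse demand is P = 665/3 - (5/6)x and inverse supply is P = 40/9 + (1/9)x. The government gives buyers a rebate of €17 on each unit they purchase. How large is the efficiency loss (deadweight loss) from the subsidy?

Deadweight loss = €153

Pre-subsidy: 665/3 - (5/6)x = 40/9 + (1/9)x gives x* = 230 and P* = 30.
With the rebate, buyers effectively pay Pb = Ps − 17, where Ps is the price sellers receive.
On the curves, Pb = 665/3 - (5/6)x and Ps = 40/9 + (1/9)x; the wedge Ps − Pb = 17 gives 40/9 + (1/9)x − (665/3 - (5/6)x) = 17, so x' = 248.
Then Pb = 665/3 − (5/6)·248 = 15 and Ps = 40/9 + (1/9)·248 = 32.
The subsidy expands output by 248 − 230 = 18 past the efficient level; on those units the gap between marginal cost and willingness to pay runs from 0 up to 17.
DWL = ½ × 17 × 18 = 153.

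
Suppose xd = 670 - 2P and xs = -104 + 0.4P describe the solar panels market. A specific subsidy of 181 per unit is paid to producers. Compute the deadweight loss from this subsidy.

Pre-subsidy: 670 - 2P = -104 + 0.4P gives P* = 322.5, x* = 25.
With the subsidy, sellers receive Ps = Pb + 181 for each unit, where Pb is the price buyers pay.
Supply in terms of Pb becomes xs = -104 + 0.4(Pb + 181) = -31.6 + 0.4Pb. Setting this equal to demand: 670 - 2Pb = -31.6 + 0.4Pb, so Pb = 877/3.
Sellers receive Ps = 877/3 + 181 = 1420/3; x' = 670 − 2·(877/3) = 256/3.
The subsidy expands output by 256/3 − 25 = 181/3 past the efficient level; on those units the gap between marginal cost and willingness to pay runs from 0 up to 181.
DWL = ½ × 181 × 181/3 = 32761/6.

Deadweight loss = 32761/6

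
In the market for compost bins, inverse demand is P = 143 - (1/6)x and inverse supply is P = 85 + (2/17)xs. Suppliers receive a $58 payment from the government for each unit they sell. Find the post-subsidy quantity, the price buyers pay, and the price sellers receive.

Pre-subsidy: 143 - (1/6)x = 85 + (2/17)x gives x* = 204 and P* = 109.
With the subsidy, sellers receive Ps = Pb + 58 for each unit, where Pb is the price buyers pay.
On the curves, Pb = 143 - (1/6)x and Ps = 85 + (2/17)x; the wedge Ps − Pb = 58 gives 85 + (2/17)x − (143 - (1/6)x) = 58, so x' = 408.
Then Pb = 143 − (1/6)·408 = 75 and Ps = 85 + (2/17)·408 = 133.

x' = 408; buyers pay $75; sellers receive $133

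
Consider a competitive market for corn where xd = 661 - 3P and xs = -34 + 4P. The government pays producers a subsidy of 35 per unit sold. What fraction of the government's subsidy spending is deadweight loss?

Pre-subsidy: 661 - 3P = -34 + 4P gives P* = 695/7, x* = 2542/7.
With the subsidy, sellers receive Ps = Pb + 35 for each unit, where Pb is the price buyers pay.
Supply in terms of Pb becomes xs = -34 + 4(Pb + 35) = 106 + 4Pb. Setting this equal to demand: 661 - 3Pb = 106 + 4Pb, so Pb = 555/7.
Sellers receive Ps = 555/7 + 35 = 800/7; x' = 661 − 3·(555/7) = 2962/7.
ΔCS = ½(2542/7 + 2962/7)(695/7 − 555/7) = 55040/7; ΔPS = ½(2542/7 + 2962/7)(800/7 − 695/7) = 41280/7.
Government spending = 35 × 2962/7 = 14810.
DWL = ½ × 35 × (2962/7 − 2542/7) = 1050; fraction = 1050 / 14810 = 105/1481.

DWL / government spending = 105/1481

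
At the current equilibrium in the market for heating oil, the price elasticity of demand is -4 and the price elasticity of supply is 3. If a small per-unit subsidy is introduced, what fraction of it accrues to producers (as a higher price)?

Producer share = 4/7

For a small subsidy around the equilibrium, the benefit split depends on the relative slopes, which at a point are proportional to the elasticities.
Buyer share = εs/(εs + |εd|) = 3/(3 + 4) = 3/7; seller share = |εd|/(εs + |εd|) = 4/7.
So producers capture 4/7 of the subsidy.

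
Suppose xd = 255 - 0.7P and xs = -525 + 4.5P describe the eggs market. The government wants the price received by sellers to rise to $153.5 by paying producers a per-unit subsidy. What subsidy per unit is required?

At a seller price of 153.5, quantity supplied is -525 + 4.5·153.5 = 165.75.
Buyers absorb 165.75 only when they pay Pb with 255 − 0.7·Pb = 165.75, i.e. Pb = 127.5.
s = Ps − Pb = 153.5 − 127.5 = 26.

Required subsidy s = $26 per unit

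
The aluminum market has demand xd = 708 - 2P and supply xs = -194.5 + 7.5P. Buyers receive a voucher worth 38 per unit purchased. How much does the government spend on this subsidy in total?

Government cost = 21964

Pre-subsidy: 708 - 2P = -194.5 + 7.5P gives P* = 95, x* = 518.
With the rebate, buyers effectively pay Pb = Ps − 38, where Ps is the price sellers receive.
Demand in terms of Ps becomes xd = 708 − 2(Ps − 38) = 784 - 2Ps. Setting this equal to supply: 784 - 2Ps = -194.5 + 7.5Ps, so Ps = 103.
Buyers pay Pb = 103 − 38 = 65; x' = -194.5 + 7.5·103 = 578.
Government outlay = subsidy × quantity = 38 × 578 = 21964.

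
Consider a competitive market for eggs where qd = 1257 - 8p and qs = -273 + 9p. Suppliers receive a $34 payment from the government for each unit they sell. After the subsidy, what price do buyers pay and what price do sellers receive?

Buyers pay $72; sellers receive $106

Pre-subsidy: 1257 - 8p = -273 + 9p gives p* = 90, q* = 537.
With the subsidy, sellers receive ps = pb + 34 for each unit, where pb is the price buyers pay.
Supply in terms of pb becomes qs = -273 + 9(pb + 34) = 33 + 9pb. Setting this equal to demand: 1257 - 8pb = 33 + 9pb, so pb = 72.
Sellers receive ps = 72 + 34 = 106; q' = 1257 − 8·72 = 681.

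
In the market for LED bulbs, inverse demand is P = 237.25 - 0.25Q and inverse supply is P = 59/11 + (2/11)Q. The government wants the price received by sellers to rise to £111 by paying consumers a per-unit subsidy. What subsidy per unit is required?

At a seller price of 111, quantity supplied is -29.5 + 5.5·111 = 581.
Buyers absorb 581 only when they pay Pb = 237.25 − 0.25·581 = 92.
s = Ps − Pb = 111 − 92 = 19.

Required subsidy s = £19 per unit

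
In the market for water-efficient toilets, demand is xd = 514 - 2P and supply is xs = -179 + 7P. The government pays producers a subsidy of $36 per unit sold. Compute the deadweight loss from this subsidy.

Pre-subsidy: 514 - 2P = -179 + 7P gives P* = 77, x* = 360.
With the subsidy, sellers receive Ps = Pb + 36 for each unit, where Pb is the price buyers pay.
Supply in terms of Pb becomes xs = -179 + 7(Pb + 36) = 73 + 7Pb. Setting this equal to demand: 514 - 2Pb = 73 + 7Pb, so Pb = 49.
Sellers receive Ps = 49 + 36 = 85; x' = 514 − 2·49 = 416.
The subsidy expands output by 416 − 360 = 56 past the efficient level; on those units the gap between marginal cost and willingness to pay runs from 0 up to 36.
DWL = ½ × 36 × 56 = 1008.

Deadweight loss = $1008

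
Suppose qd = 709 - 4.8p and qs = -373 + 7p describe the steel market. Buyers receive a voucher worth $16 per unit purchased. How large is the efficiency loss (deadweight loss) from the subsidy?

Deadweight loss = 21504/59

Pre-subsidy: 709 - 4.8p = -373 + 7p gives p* = 5410/59, q* = 15863/59.
With the rebate, buyers effectively pay pb = ps − 16, where ps is the price sellers receive.
Demand in terms of ps becomes qd = 709 − 4.8(ps − 16) = 785.8 - 4.8ps. Setting this equal to supply: 785.8 - 4.8ps = -373 + 7ps, so ps = 5794/59.
Buyers pay pb = 5794/59 − 16 = 4850/59; q' = -373 + 7·(5794/59) = 18551/59.
The subsidy expands output by 18551/59 − 15863/59 = 2688/59 past the efficient level; on those units the gap between marginal cost and willingness to pay runs from 0 up to 16.
DWL = ½ × 16 × 2688/59 = 21504/59.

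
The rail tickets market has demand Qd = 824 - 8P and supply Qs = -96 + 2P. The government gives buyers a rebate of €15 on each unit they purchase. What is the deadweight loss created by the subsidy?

Deadweight loss = €180

Pre-subsidy: 824 - 8P = -96 + 2P gives P* = 92, Q* = 88.
With the rebate, buyers effectively pay Pb = Ps − 15, where Ps is the price sellers receive.
Demand in terms of Ps becomes Qd = 824 − 8(Ps − 15) = 944 - 8Ps. Setting this equal to supply: 944 - 8Ps = -96 + 2Ps, so Ps = 104.
Buyers pay Pb = 104 − 15 = 89; Q' = -96 + 2·104 = 112.
The subsidy expands output by 112 − 88 = 24 past the efficient level; on those units the gap between marginal cost and willingness to pay runs from 0 up to 15.
DWL = ½ × 15 × 24 = 180.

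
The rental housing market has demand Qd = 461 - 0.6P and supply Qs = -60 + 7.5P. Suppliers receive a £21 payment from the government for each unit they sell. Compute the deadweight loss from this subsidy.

Deadweight loss = £122.5

Pre-subsidy: 461 - 0.6P = -60 + 7.5P gives P* = 5210/81, Q* = 11405/27.
With the subsidy, sellers receive Ps = Pb + 21 for each unit, where Pb is the price buyers pay.
Supply in terms of Pb becomes Qs = -60 + 7.5(Pb + 21) = 97.5 + 7.5Pb. Setting this equal to demand: 461 - 0.6Pb = 97.5 + 7.5Pb, so Pb = 3635/81.
Sellers receive Ps = 3635/81 + 21 = 5336/81; Q' = 461 − 0.6·(3635/81) = 11720/27.
The subsidy expands output by 11720/27 − 11405/27 = 35/3 past the efficient level; on those units the gap between marginal cost and willingness to pay runs from 0 up to 21.
DWL = ½ × 21 × 35/3 = 122.5.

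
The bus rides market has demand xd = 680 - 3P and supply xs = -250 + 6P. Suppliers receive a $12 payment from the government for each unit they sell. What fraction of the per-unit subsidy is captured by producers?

Producer share = 1/3

Pre-subsidy: 680 - 3P = -250 + 6P gives P* = 310/3, x* = 370.
With the subsidy, sellers receive Ps = Pb + 12 for each unit, where Pb is the price buyers pay.
Supply in terms of Pb becomes xs = -250 + 6(Pb + 12) = -178 + 6Pb. Setting this equal to demand: 680 - 3Pb = -178 + 6Pb, so Pb = 286/3.
Sellers receive Ps = 286/3 + 12 = 322/3; x' = 680 − 3·(286/3) = 394.
Buyers' price falls by P* − Pb = 310/3 − 286/3 = 8; sellers' price rises by Ps − P* = 322/3 − 310/3 = 4.
So producers capture 4/12 = 1/3 of each unit of subsidy.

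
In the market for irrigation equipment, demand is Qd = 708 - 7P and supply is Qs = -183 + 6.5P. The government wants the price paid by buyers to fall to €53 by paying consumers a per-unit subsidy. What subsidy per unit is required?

Required subsidy s = €27 per unit

At a buyer price of 53, quantity demanded is 708 − 7·53 = 337.
Sellers supply 337 only when they receive Ps with -183 + 6.5·Ps = 337, i.e. Ps = 80.
s = Ps − Pb = 80 − 53 = 27.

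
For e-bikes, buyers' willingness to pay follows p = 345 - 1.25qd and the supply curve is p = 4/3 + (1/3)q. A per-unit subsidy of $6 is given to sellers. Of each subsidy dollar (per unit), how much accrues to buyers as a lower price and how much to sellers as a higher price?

Buyers gain 90/19 per unit; sellers gain 24/19 per unit

Pre-subsidy: 345 - 1.25q = 4/3 + (1/3)q gives q* = 4124/19 and p* = 1400/19.
With the subsidy, sellers receive ps = pb + 6 for each unit, where pb is the price buyers pay.
On the curves, pb = 345 - 1.25q and ps = 4/3 + (1/3)q; the wedge ps − pb = 6 gives 4/3 + (1/3)q − (345 - 1.25q) = 6, so q' = 4196/19.
Then pb = 345 − 1.25·(4196/19) = 1310/19 and ps = 4/3 + (1/3)·(4196/19) = 1424/19.
Buyers' price falls by p* − pb = 1400/19 − 1310/19 = 90/19; sellers' price rises by ps − p* = 1424/19 − 1400/19 = 24/19.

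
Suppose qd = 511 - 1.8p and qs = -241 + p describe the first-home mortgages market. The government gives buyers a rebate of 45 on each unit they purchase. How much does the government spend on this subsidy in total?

Government cost = 2542.5

Pre-subsidy: 511 - 1.8p = -241 + p gives p* = 1880/7, q* = 193/7.
With the rebate, buyers effectively pay pb = ps − 45, where ps is the price sellers receive.
Demand in terms of ps becomes qd = 511 − 1.8(ps − 45) = 592 - 1.8ps. Setting this equal to supply: 592 - 1.8ps = -241 + ps, so ps = 297.5.
Buyers pay pb = 297.5 − 45 = 252.5; q' = -241 + 1·297.5 = 56.5.
Government outlay = subsidy × quantity = 45 × 56.5 = 2542.5.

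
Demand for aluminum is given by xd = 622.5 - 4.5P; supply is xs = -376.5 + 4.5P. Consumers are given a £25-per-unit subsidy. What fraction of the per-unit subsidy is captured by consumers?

Pre-subsidy: 622.5 - 4.5P = -376.5 + 4.5P gives P* = 111, x* = 123.
With the rebate, buyers effectively pay Pb = Ps − 25, where Ps is the price sellers receive.
Demand in terms of Ps becomes xd = 622.5 − 4.5(Ps − 25) = 735 - 4.5Ps. Setting this equal to supply: 735 - 4.5Ps = -376.5 + 4.5Ps, so Ps = 123.5.
Buyers pay Pb = 123.5 − 25 = 98.5; x' = -376.5 + 4.5·123.5 = 179.25.
Buyers' price falls by P* − Pb = 111 − 98.5 = 12.5; sellers' price rises by Ps − P* = 123.5 − 111 = 12.5.
So consumers capture 12.5/25 = 0.5 of each unit of subsidy.

Consumer share = 0.5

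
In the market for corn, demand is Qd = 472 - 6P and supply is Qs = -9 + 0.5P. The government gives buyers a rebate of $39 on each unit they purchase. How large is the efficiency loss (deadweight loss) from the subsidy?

Deadweight loss = $351

Pre-subsidy: 472 - 6P = -9 + 0.5P gives P* = 74, Q* = 28.
With the rebate, buyers effectively pay Pb = Ps − 39, where Ps is the price sellers receive.
Demand in terms of Ps becomes Qd = 472 − 6(Ps − 39) = 706 - 6Ps. Setting this equal to supply: 706 - 6Ps = -9 + 0.5Ps, so Ps = 110.
Buyers pay Pb = 110 − 39 = 71; Q' = -9 + 0.5·110 = 46.
The subsidy expands output by 46 − 28 = 18 past the efficient level; on those units the gap between marginal cost and willingness to pay runs from 0 up to 39.
DWL = ½ × 39 × 18 = 351.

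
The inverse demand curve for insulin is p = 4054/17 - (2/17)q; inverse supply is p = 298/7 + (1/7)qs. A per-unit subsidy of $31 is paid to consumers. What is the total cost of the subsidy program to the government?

Government cost = $27001

Pre-subsidy: 4054/17 - (2/17)q = 298/7 + (1/7)q gives q* = 752 and p* = 150.
With the rebate, buyers effectively pay pb = ps − 31, where ps is the price sellers receive.
On the curves, pb = 4054/17 - (2/17)q and ps = 298/7 + (1/7)q; the wedge ps − pb = 31 gives 298/7 + (1/7)q − (4054/17 - (2/17)q) = 31, so q' = 871.
Then pb = 4054/17 − (2/17)·871 = 136 and ps = 298/7 + (1/7)·871 = 167.
Government outlay = subsidy × quantity = 31 × 871 = 27001.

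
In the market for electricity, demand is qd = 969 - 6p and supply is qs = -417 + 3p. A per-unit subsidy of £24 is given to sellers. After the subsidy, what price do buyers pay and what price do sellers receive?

Buyers pay £146; sellers receive £170

Pre-subsidy: 969 - 6p = -417 + 3p gives p* = 154, q* = 45.
With the subsidy, sellers receive ps = pb + 24 for each unit, where pb is the price buyers pay.
Supply in terms of pb becomes qs = -417 + 3(pb + 24) = -345 + 3pb. Setting this equal to demand: 969 - 6pb = -345 + 3pb, so pb = 146.
Sellers receive ps = 146 + 24 = 170; q' = 969 − 6·146 = 93.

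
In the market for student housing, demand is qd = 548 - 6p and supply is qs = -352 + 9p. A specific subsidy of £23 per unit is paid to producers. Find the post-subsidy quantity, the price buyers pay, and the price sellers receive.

Pre-subsidy: 548 - 6p = -352 + 9p gives p* = 60, q* = 188.
With the subsidy, sellers receive ps = pb + 23 for each unit, where pb is the price buyers pay.
Supply in terms of pb becomes qs = -352 + 9(pb + 23) = -145 + 9pb. Setting this equal to demand: 548 - 6pb = -145 + 9pb, so pb = 46.2.
Sellers receive ps = 46.2 + 23 = 69.2; q' = 548 − 6·46.2 = 270.8.

q' = 270.8; buyers pay £46.2; sellers receive £69.2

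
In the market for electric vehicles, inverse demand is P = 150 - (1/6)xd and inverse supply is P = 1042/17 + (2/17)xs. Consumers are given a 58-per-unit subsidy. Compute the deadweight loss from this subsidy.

Deadweight loss = 5916

Pre-subsidy: 150 - (1/6)x = 1042/17 + (2/17)x gives x* = 312 and P* = 98.
With the rebate, buyers effectively pay Pb = Ps − 58, where Ps is the price sellers receive.
On the curves, Pb = 150 - (1/6)x and Ps = 1042/17 + (2/17)x; the wedge Ps − Pb = 58 gives 1042/17 + (2/17)x − (150 - (1/6)x) = 58, so x' = 516.
Then Pb = 150 − (1/6)·516 = 64 and Ps = 1042/17 + (2/17)·516 = 122.
The subsidy expands output by 516 − 312 = 204 past the efficient level; on those units the gap between marginal cost and willingness to pay runs from 0 up to 58.
DWL = ½ × 58 × 204 = 5916.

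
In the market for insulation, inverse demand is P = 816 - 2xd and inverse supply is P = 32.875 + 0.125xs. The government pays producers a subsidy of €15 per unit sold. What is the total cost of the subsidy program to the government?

Pre-subsidy: 816 - 2x = 32.875 + 0.125x gives x* = 6265/17 and P* = 1342/17.
With the subsidy, sellers receive Ps = Pb + 15 for each unit, where Pb is the price buyers pay.
On the curves, Pb = 816 - 2x and Ps = 32.875 + 0.125x; the wedge Ps − Pb = 15 gives 32.875 + 0.125x − (816 - 2x) = 15, so x' = 6385/17.
Then Pb = 816 − 2·(6385/17) = 1102/17 and Ps = 32.875 + 0.125·(6385/17) = 1357/17.
Government outlay = subsidy × quantity = 15 × 6385/17 = 95775/17.

Government cost = 95775/17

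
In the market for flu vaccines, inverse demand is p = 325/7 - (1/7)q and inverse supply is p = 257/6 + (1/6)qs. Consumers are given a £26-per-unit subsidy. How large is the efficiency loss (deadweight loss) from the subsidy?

Pre-subsidy: 325/7 - (1/7)q = 257/6 + (1/6)q gives q* = 151/13 and p* = 582/13.
With the rebate, buyers effectively pay pb = ps − 26, where ps is the price sellers receive.
On the curves, pb = 325/7 - (1/7)q and ps = 257/6 + (1/6)q; the wedge ps − pb = 26 gives 257/6 + (1/6)q − (325/7 - (1/7)q) = 26, so q' = 1243/13.
Then pb = 325/7 − (1/7)·(1243/13) = 426/13 and ps = 257/6 + (1/6)·(1243/13) = 764/13.
The subsidy expands output by 1243/13 − 151/13 = 84 past the efficient level; on those units the gap between marginal cost and willingness to pay runs from 0 up to 26.
DWL = ½ × 26 × 84 = 1092.

Deadweight loss = £1092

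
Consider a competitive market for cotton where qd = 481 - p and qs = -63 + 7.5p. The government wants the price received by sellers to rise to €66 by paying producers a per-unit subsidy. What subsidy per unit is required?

Required subsidy s = €17 per unit

At a seller price of 66, quantity supplied is -63 + 7.5·66 = 432.
Buyers absorb 432 only when they pay pb with 481 − 1·pb = 432, i.e. pb = 49.
s = ps − pb = 66 − 49 = 17.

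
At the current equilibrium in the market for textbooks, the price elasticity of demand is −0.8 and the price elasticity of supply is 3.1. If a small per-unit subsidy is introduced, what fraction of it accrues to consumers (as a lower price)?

Consumer share = 31/39

For a small subsidy around the equilibrium, the benefit split depends on the relative slopes, which at a point are proportional to the elasticities.
Buyer share = εs/(εs + |εd|) = 3.1/(3.1 + 0.8) = 31/39; seller share = |εd|/(εs + |εd|) = 8/39.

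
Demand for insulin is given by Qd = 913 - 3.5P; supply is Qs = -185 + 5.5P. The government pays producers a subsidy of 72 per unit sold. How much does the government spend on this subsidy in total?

Pre-subsidy: 913 - 3.5P = -185 + 5.5P gives P* = 122, Q* = 486.
With the subsidy, sellers receive Ps = Pb + 72 for each unit, where Pb is the price buyers pay.
Supply in terms of Pb becomes Qs = -185 + 5.5(Pb + 72) = 211 + 5.5Pb. Setting this equal to demand: 913 - 3.5Pb = 211 + 5.5Pb, so Pb = 78.
Sellers receive Ps = 78 + 72 = 150; Q' = 913 − 3.5·78 = 640.
Government outlay = subsidy × quantity = 72 × 640 = 46080.

Government cost = 46080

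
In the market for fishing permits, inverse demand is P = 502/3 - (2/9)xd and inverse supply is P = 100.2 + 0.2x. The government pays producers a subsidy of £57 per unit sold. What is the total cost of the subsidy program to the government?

Pre-subsidy: 502/3 - (2/9)x = 100.2 + 0.2x gives x* = 159 and P* = 132.
With the subsidy, sellers receive Ps = Pb + 57 for each unit, where Pb is the price buyers pay.
On the curves, Pb = 502/3 - (2/9)x and Ps = 100.2 + 0.2x; the wedge Ps − Pb = 57 gives 100.2 + 0.2x − (502/3 - (2/9)x) = 57, so x' = 294.
Then Pb = 502/3 − (2/9)·294 = 102 and Ps = 100.2 + 0.2·294 = 159.
Government outlay = subsidy × quantity = 57 × 294 = 16758.

Government cost = £16758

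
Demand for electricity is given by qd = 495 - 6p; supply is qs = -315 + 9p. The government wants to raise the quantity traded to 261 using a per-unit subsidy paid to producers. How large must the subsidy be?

Required subsidy s = 25 per unit

At q = 261, invert demand for the buyer price: pb = (495 − 261)/6 = 39; invert supply for the seller price: ps = (261 − (-315))/9 = 64.
The subsidy must fill the gap: s = ps − pb = 64 − 39 = 25.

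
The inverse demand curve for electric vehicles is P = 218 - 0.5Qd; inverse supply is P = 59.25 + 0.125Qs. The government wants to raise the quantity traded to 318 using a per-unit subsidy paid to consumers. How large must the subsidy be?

At Q = 318, from the demand curve buyers pay Pb = 218 − 0.5·318 = 59; from the supply curve sellers need Ps = 59.25 + 0.125·318 = 99.
The subsidy must fill the gap: s = Ps − Pb = 99 − 59 = 40.

Required subsidy s = 40 per unit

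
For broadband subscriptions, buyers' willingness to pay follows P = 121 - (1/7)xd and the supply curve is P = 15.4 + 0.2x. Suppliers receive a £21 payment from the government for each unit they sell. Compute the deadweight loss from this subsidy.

Deadweight loss = £643.125

Pre-subsidy: 121 - (1/7)x = 15.4 + 0.2x gives x* = 308 and P* = 77.
With the subsidy, sellers receive Ps = Pb + 21 for each unit, where Pb is the price buyers pay.
On the curves, Pb = 121 - (1/7)x and Ps = 15.4 + 0.2x; the wedge Ps − Pb = 21 gives 15.4 + 0.2x − (121 - (1/7)x) = 21, so x' = 369.25.
Then Pb = 121 − (1/7)·369.25 = 68.25 and Ps = 15.4 + 0.2·369.25 = 89.25.
The subsidy expands output by 369.25 − 308 = 61.25 past the efficient level; on those units the gap between marginal cost and willingness to pay runs from 0 up to 21.
DWL = ½ × 21 × 61.25 = 643.125.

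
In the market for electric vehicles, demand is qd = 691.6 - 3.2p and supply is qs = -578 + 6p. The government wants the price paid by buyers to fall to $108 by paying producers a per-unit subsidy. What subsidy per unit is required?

At a buyer price of 108, quantity demanded is 691.6 − 3.2·108 = 346.
Sellers supply 346 only when they receive ps with -578 + 6·ps = 346, i.e. ps = 154.
s = ps − pb = 154 − 108 = 46.

Required subsidy s = $46 per unit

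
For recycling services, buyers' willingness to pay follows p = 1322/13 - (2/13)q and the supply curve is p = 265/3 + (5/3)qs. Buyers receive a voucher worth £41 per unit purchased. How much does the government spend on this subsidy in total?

Government cost = 86920/71

Pre-subsidy: 1322/13 - (2/13)q = 265/3 + (5/3)q gives q* = 521/71 and p* = 7140/71.
With the rebate, buyers effectively pay pb = ps − 41, where ps is the price sellers receive.
On the curves, pb = 1322/13 - (2/13)q and ps = 265/3 + (5/3)q; the wedge ps − pb = 41 gives 265/3 + (5/3)q − (1322/13 - (2/13)q) = 41, so q' = 2120/71.
Then pb = 1322/13 − (2/13)·(2120/71) = 6894/71 and ps = 265/3 + (5/3)·(2120/71) = 9805/71.
Government outlay = subsidy × quantity = 41 × 2120/71 = 86920/71.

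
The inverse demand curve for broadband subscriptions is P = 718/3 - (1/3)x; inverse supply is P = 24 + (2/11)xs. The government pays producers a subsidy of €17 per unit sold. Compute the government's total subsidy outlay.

Pre-subsidy: 718/3 - (1/3)x = 24 + (2/11)x gives x* = 418 and P* = 100.
With the subsidy, sellers receive Ps = Pb + 17 for each unit, where Pb is the price buyers pay.
On the curves, Pb = 718/3 - (1/3)x and Ps = 24 + (2/11)x; the wedge Ps − Pb = 17 gives 24 + (2/11)x − (718/3 - (1/3)x) = 17, so x' = 451.
Then Pb = 718/3 − (1/3)·451 = 89 and Ps = 24 + (2/11)·451 = 106.
Government outlay = subsidy × quantity = 17 × 451 = 7667.

Government cost = €7667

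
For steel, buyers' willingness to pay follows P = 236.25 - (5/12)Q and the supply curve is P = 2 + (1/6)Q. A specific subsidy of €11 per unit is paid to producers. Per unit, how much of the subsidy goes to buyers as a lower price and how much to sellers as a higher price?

Pre-subsidy: 236.25 - (5/12)Q = 2 + (1/6)Q gives Q* = 2811/7 and P* = 965/14.
With the subsidy, sellers receive Ps = Pb + 11 for each unit, where Pb is the price buyers pay.
On the curves, Pb = 236.25 - (5/12)Q and Ps = 2 + (1/6)Q; the wedge Ps − Pb = 11 gives 2 + (1/6)Q − (236.25 - (5/12)Q) = 11, so Q' = 2943/7.
Then Pb = 236.25 − (5/12)·(2943/7) = 855/14 and Ps = 2 + (1/6)·(2943/7) = 1009/14.
Buyers' price falls by P* − Pb = 965/14 − 855/14 = 55/7; sellers' price rises by Ps − P* = 1009/14 − 965/14 = 22/7.

Buyers gain 55/7 per unit; sellers gain 22/7 per unit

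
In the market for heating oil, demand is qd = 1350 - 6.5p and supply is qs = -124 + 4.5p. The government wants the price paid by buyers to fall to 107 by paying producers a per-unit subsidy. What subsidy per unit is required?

At a buyer price of 107, quantity demanded is 1350 − 6.5·107 = 654.5.
Sellers supply 654.5 only when they receive ps with -124 + 4.5·ps = 654.5, i.e. ps = 173.
s = ps − pb = 173 − 107 = 66.

Required subsidy s = 66 per unit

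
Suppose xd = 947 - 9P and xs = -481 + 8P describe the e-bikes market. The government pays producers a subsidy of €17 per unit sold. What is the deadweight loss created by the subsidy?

Pre-subsidy: 947 - 9P = -481 + 8P gives P* = 84, x* = 191.
With the subsidy, sellers receive Ps = Pb + 17 for each unit, where Pb is the price buyers pay.
Supply in terms of Pb becomes xs = -481 + 8(Pb + 17) = -345 + 8Pb. Setting this equal to demand: 947 - 9Pb = -345 + 8Pb, so Pb = 76.
Sellers receive Ps = 76 + 17 = 93; x' = 947 − 9·76 = 263.
The subsidy expands output by 263 − 191 = 72 past the efficient level; on those units the gap between marginal cost and willingness to pay runs from 0 up to 17.
DWL = ½ × 17 × 72 = 612.

Deadweight loss = €612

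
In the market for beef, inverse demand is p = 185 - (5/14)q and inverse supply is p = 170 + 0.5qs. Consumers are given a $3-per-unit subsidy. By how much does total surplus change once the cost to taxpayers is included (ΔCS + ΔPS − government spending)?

Net change in total surplus = -$5.25

Pre-subsidy: 185 - (5/14)q = 170 + 0.5q gives q* = 17.5 and p* = 178.75.
With the rebate, buyers effectively pay pb = ps − 3, where ps is the price sellers receive.
On the curves, pb = 185 - (5/14)q and ps = 170 + 0.5q; the wedge ps − pb = 3 gives 170 + 0.5q − (185 - (5/14)q) = 3, so q' = 21.
Then pb = 185 − (5/14)·21 = 177.5 and ps = 170 + 0.5·21 = 180.5.
ΔCS = ½(17.5 + 21)(178.75 − 177.5) = 24.0625; ΔPS = ½(17.5 + 21)(180.5 − 178.75) = 33.6875.
Government spending = 3 × 21 = 63.
Net change = 24.0625 + 33.6875 − 63 = -5.25. The loss equals the DWL triangle ½·3·3.5.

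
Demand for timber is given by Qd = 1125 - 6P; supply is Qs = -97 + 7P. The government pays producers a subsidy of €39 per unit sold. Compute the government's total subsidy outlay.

Government cost = €26793

Pre-subsidy: 1125 - 6P = -97 + 7P gives P* = 94, Q* = 561.
With the subsidy, sellers receive Ps = Pb + 39 for each unit, where Pb is the price buyers pay.
Supply in terms of Pb becomes Qs = -97 + 7(Pb + 39) = 176 + 7Pb. Setting this equal to demand: 1125 - 6Pb = 176 + 7Pb, so Pb = 73.
Sellers receive Ps = 73 + 39 = 112; Q' = 1125 − 6·73 = 687.
Government outlay = subsidy × quantity = 39 × 687 = 26793.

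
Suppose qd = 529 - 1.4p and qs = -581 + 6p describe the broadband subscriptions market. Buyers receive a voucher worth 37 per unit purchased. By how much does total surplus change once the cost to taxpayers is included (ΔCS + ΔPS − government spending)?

Net change in total surplus = -777

Pre-subsidy: 529 - 1.4p = -581 + 6p gives p* = 150, q* = 319.
With the rebate, buyers effectively pay pb = ps − 37, where ps is the price sellers receive.
Demand in terms of ps becomes qd = 529 − 1.4(ps − 37) = 580.8 - 1.4ps. Setting this equal to supply: 580.8 - 1.4ps = -581 + 6ps, so ps = 157.
Buyers pay pb = 157 − 37 = 120; q' = -581 + 6·157 = 361.
ΔCS = ½(319 + 361)(150 − 120) = 10200; ΔPS = ½(319 + 361)(157 − 150) = 2380.
Government spending = 37 × 361 = 13357.
Net change = 10200 + 2380 − 13357 = -777. The loss equals the DWL triangle ½·37·42.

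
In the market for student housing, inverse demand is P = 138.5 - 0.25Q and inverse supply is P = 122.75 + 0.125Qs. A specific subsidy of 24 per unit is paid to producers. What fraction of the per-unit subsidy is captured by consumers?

Pre-subsidy: 138.5 - 0.25Q = 122.75 + 0.125Q gives Q* = 42 and P* = 128.
With the subsidy, sellers receive Ps = Pb + 24 for each unit, where Pb is the price buyers pay.
On the curves, Pb = 138.5 - 0.25Q and Ps = 122.75 + 0.125Q; the wedge Ps − Pb = 24 gives 122.75 + 0.125Q − (138.5 - 0.25Q) = 24, so Q' = 106.
Then Pb = 138.5 − 0.25·106 = 112 and Ps = 122.75 + 0.125·106 = 136.
Buyers' price falls by P* − Pb = 128 − 112 = 16; sellers' price rises by Ps − P* = 136 − 128 = 8.
So consumers capture 16/24 = 2/3 of each unit of subsidy.

Consumer share = 2/3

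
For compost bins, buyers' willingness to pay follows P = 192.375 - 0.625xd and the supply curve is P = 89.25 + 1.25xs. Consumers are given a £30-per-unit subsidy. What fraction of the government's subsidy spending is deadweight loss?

DWL / government spending = 8/71

Pre-subsidy: 192.375 - 0.625x = 89.25 + 1.25x gives x* = 55 and P* = 158.
With the rebate, buyers effectively pay Pb = Ps − 30, where Ps is the price sellers receive.
On the curves, Pb = 192.375 - 0.625x and Ps = 89.25 + 1.25x; the wedge Ps − Pb = 30 gives 89.25 + 1.25x − (192.375 - 0.625x) = 30, so x' = 71.
Then Pb = 192.375 − 0.625·71 = 148 and Ps = 89.25 + 1.25·71 = 178.
ΔCS = ½(55 + 71)(158 − 148) = 630; ΔPS = ½(55 + 71)(178 − 158) = 1260.
Government spending = 30 × 71 = 2130.
DWL = ½ × 30 × (71 − 55) = 240; fraction = 240 / 2130 = 8/71.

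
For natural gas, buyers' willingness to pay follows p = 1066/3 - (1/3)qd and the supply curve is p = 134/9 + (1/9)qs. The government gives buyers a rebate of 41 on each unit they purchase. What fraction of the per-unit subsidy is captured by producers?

Producer share = 0.25

Pre-subsidy: 1066/3 - (1/3)q = 134/9 + (1/9)q gives q* = 766 and p* = 100.
With the rebate, buyers effectively pay pb = ps − 41, where ps is the price sellers receive.
On the curves, pb = 1066/3 - (1/3)q and ps = 134/9 + (1/9)q; the wedge ps − pb = 41 gives 134/9 + (1/9)q − (1066/3 - (1/3)q) = 41, so q' = 858.25.
Then pb = 1066/3 − (1/3)·858.25 = 69.25 and ps = 134/9 + (1/9)·858.25 = 110.25.
Buyers' price falls by p* − pb = 100 − 69.25 = 30.75; sellers' price rises by ps − p* = 110.25 − 100 = 10.25.
So producers capture 10.25/41 = 0.25 of each unit of subsidy.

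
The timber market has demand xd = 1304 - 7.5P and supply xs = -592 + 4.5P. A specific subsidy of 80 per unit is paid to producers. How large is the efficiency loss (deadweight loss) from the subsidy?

Pre-subsidy: 1304 - 7.5P = -592 + 4.5P gives P* = 158, x* = 119.
With the subsidy, sellers receive Ps = Pb + 80 for each unit, where Pb is the price buyers pay.
Supply in terms of Pb becomes xs = -592 + 4.5(Pb + 80) = -232 + 4.5Pb. Setting this equal to demand: 1304 - 7.5Pb = -232 + 4.5Pb, so Pb = 128.
Sellers receive Ps = 128 + 80 = 208; x' = 1304 − 7.5·128 = 344.
The subsidy expands output by 344 − 119 = 225 past the efficient level; on those units the gap between marginal cost and willingness to pay runs from 0 up to 80.
DWL = ½ × 80 × 225 = 9000.

Deadweight loss = 9000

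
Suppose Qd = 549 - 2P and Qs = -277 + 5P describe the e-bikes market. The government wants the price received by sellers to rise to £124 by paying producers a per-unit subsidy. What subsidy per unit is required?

At a seller price of 124, quantity supplied is -277 + 5·124 = 343.
Buyers absorb 343 only when they pay Pb with 549 − 2·Pb = 343, i.e. Pb = 103.
s = Ps − Pb = 124 − 103 = 21.

Required subsidy s = £21 per unit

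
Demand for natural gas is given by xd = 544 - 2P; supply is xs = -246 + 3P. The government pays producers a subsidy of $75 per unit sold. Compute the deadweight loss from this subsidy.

Deadweight loss = $3375

Pre-subsidy: 544 - 2P = -246 + 3P gives P* = 158, x* = 228.
With the subsidy, sellers receive Ps = Pb + 75 for each unit, where Pb is the price buyers pay.
Supply in terms of Pb becomes xs = -246 + 3(Pb + 75) = -21 + 3Pb. Setting this equal to demand: 544 - 2Pb = -21 + 3Pb, so Pb = 113.
Sellers receive Ps = 113 + 75 = 188; x' = 544 − 2·113 = 318.
The subsidy expands output by 318 − 228 = 90 past the efficient level; on those units the gap between marginal cost and willingness to pay runs from 0 up to 75.
DWL = ½ × 75 × 90 = 3375.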